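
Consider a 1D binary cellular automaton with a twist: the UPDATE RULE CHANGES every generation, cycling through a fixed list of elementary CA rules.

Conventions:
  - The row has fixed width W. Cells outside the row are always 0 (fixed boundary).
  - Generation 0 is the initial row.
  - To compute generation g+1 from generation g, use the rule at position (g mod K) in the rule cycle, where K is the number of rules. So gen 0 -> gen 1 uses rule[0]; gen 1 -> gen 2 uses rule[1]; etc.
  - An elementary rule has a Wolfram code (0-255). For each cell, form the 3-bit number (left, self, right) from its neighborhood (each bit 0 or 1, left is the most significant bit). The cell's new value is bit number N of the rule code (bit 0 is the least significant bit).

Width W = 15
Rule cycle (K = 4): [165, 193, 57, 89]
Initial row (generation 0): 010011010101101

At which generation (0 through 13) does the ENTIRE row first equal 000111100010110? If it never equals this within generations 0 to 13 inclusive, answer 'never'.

Answer: 5

Derivation:
Gen 0: 010011010101101
Gen 1 (rule 165): 010000111110011
Gen 2 (rule 193): 000110011110001
Gen 3 (rule 57): 110101010001100
Gen 4 (rule 89): 110000001101111
Gen 5 (rule 165): 000111100010110
Gen 6 (rule 193): 110011101000010
Gen 7 (rule 57): 101010010111001
Gen 8 (rule 89): 000001000101100
Gen 9 (rule 165): 111101010110001
Gen 10 (rule 193): 011100000010100
Gen 11 (rule 57): 010011111001011
Gen 12 (rule 89): 001010001100011
Gen 13 (rule 165): 101110100001000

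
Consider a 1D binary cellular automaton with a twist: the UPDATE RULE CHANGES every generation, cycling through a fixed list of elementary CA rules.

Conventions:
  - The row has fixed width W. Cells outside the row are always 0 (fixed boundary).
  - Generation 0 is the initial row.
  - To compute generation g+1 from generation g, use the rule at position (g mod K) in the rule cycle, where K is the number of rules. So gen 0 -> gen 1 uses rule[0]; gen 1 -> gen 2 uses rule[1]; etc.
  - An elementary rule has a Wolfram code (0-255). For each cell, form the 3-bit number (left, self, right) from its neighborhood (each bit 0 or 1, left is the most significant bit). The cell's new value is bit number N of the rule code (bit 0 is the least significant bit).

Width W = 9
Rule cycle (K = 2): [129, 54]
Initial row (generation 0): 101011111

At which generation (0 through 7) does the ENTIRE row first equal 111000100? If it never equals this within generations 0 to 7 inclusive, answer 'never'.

Gen 0: 101011111
Gen 1 (rule 129): 000001110
Gen 2 (rule 54): 000010001
Gen 3 (rule 129): 111000100
Gen 4 (rule 54): 000101110
Gen 5 (rule 129): 110000100
Gen 6 (rule 54): 001001110
Gen 7 (rule 129): 100000100

Answer: 3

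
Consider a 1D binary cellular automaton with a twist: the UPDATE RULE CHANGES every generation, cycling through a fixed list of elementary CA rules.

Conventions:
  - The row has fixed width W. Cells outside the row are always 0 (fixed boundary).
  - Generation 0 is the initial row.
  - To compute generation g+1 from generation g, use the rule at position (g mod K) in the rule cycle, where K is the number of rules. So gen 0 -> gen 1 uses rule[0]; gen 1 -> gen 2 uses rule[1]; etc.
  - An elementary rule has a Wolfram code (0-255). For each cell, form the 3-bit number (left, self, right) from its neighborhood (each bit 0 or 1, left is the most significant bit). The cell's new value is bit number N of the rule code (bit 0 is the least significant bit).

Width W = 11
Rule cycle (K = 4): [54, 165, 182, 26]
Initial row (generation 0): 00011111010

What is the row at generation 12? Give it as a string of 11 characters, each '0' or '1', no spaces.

Gen 0: 00011111010
Gen 1 (rule 54): 00100000111
Gen 2 (rule 165): 10101110010
Gen 3 (rule 182): 11110101111
Gen 4 (rule 26): 10000001000
Gen 5 (rule 54): 11000011100
Gen 6 (rule 165): 00011001001
Gen 7 (rule 182): 00100111111
Gen 8 (rule 26): 01011100000
Gen 9 (rule 54): 11100010000
Gen 10 (rule 165): 01001010111
Gen 11 (rule 182): 11111111010
Gen 12 (rule 26): 10000000001

Answer: 10000000001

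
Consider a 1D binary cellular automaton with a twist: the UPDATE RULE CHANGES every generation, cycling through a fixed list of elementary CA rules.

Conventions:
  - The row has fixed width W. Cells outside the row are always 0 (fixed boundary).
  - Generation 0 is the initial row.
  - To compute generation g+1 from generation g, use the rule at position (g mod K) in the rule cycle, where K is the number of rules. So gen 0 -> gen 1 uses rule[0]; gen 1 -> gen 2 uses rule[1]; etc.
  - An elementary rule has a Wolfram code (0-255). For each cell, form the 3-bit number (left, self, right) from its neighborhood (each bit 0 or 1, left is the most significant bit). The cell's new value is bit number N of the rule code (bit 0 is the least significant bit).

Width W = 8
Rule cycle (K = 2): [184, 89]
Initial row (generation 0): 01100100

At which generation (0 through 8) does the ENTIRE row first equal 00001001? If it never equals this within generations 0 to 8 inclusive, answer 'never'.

Gen 0: 01100100
Gen 1 (rule 184): 01010010
Gen 2 (rule 89): 00001001
Gen 3 (rule 184): 00000100
Gen 4 (rule 89): 11110011
Gen 5 (rule 184): 11101010
Gen 6 (rule 89): 10100001
Gen 7 (rule 184): 01010000
Gen 8 (rule 89): 00001111

Answer: 2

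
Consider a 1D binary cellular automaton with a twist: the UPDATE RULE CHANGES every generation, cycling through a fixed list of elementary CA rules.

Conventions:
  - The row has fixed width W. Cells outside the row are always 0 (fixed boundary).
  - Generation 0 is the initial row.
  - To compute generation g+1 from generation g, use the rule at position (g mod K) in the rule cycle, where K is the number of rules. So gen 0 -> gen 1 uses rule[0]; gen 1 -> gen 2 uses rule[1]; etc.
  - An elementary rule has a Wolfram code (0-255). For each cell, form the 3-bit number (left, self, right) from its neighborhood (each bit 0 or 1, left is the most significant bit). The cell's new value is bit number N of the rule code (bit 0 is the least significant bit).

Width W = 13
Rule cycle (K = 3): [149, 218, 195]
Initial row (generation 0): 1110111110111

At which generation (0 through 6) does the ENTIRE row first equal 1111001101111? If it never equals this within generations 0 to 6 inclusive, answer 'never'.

Answer: 4

Derivation:
Gen 0: 1110111110111
Gen 1 (rule 149): 0100011100010
Gen 2 (rule 218): 1010111110101
Gen 3 (rule 195): 0000011110000
Gen 4 (rule 149): 1111001101111
Gen 5 (rule 218): 1111111101111
Gen 6 (rule 195): 0111111100111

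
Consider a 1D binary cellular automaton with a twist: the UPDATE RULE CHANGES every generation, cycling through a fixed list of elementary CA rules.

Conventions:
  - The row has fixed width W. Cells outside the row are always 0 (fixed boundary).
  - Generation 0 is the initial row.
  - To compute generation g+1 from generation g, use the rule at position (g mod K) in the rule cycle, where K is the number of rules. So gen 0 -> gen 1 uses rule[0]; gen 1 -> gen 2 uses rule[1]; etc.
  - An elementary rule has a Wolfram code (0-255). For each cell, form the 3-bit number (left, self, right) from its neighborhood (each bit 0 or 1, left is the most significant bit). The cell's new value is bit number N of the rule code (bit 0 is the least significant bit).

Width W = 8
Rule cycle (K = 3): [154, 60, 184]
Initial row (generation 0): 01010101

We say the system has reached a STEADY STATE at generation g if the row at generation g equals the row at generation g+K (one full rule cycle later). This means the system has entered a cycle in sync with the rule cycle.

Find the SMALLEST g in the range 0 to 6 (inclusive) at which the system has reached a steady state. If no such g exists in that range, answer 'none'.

Answer: none

Derivation:
Gen 0: 01010101
Gen 1 (rule 154): 10000000
Gen 2 (rule 60): 11000000
Gen 3 (rule 184): 10100000
Gen 4 (rule 154): 00010000
Gen 5 (rule 60): 00011000
Gen 6 (rule 184): 00010100
Gen 7 (rule 154): 00100010
Gen 8 (rule 60): 00110011
Gen 9 (rule 184): 00101010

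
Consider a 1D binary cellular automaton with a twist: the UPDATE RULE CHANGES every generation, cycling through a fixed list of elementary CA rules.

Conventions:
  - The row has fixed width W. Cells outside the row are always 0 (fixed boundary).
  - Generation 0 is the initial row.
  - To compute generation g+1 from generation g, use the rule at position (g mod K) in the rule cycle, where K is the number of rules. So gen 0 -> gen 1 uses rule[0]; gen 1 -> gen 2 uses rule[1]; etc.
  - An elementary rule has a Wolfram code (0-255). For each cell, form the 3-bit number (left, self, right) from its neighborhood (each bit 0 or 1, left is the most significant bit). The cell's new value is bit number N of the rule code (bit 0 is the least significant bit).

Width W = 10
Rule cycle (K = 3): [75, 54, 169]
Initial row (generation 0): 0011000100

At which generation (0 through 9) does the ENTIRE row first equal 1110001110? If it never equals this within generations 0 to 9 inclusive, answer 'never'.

Gen 0: 0011000100
Gen 1 (rule 75): 1111011001
Gen 2 (rule 54): 0000100111
Gen 3 (rule 169): 1110000110
Gen 4 (rule 75): 1010111110
Gen 5 (rule 54): 1111000001
Gen 6 (rule 169): 1110011100
Gen 7 (rule 75): 1010110101
Gen 8 (rule 54): 1111001111
Gen 9 (rule 169): 1110001110

Answer: 9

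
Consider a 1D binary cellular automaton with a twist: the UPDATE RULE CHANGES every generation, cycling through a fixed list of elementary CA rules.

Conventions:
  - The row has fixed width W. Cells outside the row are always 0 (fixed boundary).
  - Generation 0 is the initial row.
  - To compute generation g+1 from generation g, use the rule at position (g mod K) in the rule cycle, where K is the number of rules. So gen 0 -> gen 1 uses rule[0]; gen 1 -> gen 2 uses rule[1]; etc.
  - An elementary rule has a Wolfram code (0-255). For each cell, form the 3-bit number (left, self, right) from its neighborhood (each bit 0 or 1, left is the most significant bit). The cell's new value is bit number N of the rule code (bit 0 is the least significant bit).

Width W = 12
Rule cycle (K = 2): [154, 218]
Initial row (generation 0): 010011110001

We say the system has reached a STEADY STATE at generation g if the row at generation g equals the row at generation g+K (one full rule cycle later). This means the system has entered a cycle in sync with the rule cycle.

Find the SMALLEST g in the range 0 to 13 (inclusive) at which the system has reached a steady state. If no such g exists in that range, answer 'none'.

Gen 0: 010011110001
Gen 1 (rule 154): 101111101010
Gen 2 (rule 218): 001111100001
Gen 3 (rule 154): 011111010010
Gen 4 (rule 218): 111111001101
Gen 5 (rule 154): 111110111000
Gen 6 (rule 218): 111110111100
Gen 7 (rule 154): 111100111010
Gen 8 (rule 218): 111111111001
Gen 9 (rule 154): 111111110110
Gen 10 (rule 218): 111111110111
Gen 11 (rule 154): 111111100110
Gen 12 (rule 218): 111111111111
Gen 13 (rule 154): 111111111110
Gen 14 (rule 218): 111111111111
Gen 15 (rule 154): 111111111110

Answer: 12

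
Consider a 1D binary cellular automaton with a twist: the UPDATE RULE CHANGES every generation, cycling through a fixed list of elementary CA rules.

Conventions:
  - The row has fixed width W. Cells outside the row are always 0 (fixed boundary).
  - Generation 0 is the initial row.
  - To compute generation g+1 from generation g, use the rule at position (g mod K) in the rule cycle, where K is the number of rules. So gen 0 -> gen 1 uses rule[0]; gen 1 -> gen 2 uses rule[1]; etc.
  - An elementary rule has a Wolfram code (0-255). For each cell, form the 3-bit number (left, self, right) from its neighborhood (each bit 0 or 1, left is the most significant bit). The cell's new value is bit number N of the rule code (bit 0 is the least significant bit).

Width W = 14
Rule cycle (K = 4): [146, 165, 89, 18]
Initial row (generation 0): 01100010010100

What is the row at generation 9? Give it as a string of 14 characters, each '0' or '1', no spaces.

Gen 0: 01100010010100
Gen 1 (rule 146): 10010101100010
Gen 2 (rule 165): 10011110001010
Gen 3 (rule 89): 01010011100001
Gen 4 (rule 18): 10001100010010
Gen 5 (rule 146): 01010010101101
Gen 6 (rule 165): 01110011110011
Gen 7 (rule 89): 01011010011011
Gen 8 (rule 18): 10000001100000
Gen 9 (rule 146): 01000010010000

Answer: 01000010010000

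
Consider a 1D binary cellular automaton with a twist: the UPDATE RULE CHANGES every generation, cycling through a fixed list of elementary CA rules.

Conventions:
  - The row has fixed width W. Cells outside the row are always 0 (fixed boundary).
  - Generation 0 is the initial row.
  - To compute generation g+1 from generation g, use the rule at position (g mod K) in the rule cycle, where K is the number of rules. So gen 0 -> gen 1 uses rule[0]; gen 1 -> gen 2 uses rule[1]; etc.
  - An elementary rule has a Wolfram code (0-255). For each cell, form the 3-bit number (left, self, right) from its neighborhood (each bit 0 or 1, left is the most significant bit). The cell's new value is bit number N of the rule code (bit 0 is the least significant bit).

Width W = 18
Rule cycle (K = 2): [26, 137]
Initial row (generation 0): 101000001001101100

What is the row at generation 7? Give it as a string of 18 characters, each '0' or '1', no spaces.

Answer: 100000100001011100

Derivation:
Gen 0: 101000001001101100
Gen 1 (rule 26): 000100010111001010
Gen 2 (rule 137): 110001000110000000
Gen 3 (rule 26): 101010101101000000
Gen 4 (rule 137): 000000001000011111
Gen 5 (rule 26): 000000010100110000
Gen 6 (rule 137): 111111000000100111
Gen 7 (rule 26): 100000100001011100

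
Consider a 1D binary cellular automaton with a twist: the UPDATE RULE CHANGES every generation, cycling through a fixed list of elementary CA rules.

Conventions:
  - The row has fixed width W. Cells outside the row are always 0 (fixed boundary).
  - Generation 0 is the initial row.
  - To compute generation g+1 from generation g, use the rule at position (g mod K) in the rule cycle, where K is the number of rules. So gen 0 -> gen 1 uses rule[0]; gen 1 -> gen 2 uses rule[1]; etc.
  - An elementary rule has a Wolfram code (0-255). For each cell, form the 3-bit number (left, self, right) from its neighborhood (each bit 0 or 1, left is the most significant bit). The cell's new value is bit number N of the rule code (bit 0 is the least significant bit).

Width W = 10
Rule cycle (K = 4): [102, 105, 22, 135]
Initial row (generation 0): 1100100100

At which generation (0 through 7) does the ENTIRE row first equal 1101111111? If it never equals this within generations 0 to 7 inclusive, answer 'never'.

Gen 0: 1100100100
Gen 1 (rule 102): 0101101100
Gen 2 (rule 105): 0011111101
Gen 3 (rule 22): 0100000001
Gen 4 (rule 135): 1101111111
Gen 5 (rule 102): 0110000001
Gen 6 (rule 105): 0110111100
Gen 7 (rule 22): 1000000010

Answer: 4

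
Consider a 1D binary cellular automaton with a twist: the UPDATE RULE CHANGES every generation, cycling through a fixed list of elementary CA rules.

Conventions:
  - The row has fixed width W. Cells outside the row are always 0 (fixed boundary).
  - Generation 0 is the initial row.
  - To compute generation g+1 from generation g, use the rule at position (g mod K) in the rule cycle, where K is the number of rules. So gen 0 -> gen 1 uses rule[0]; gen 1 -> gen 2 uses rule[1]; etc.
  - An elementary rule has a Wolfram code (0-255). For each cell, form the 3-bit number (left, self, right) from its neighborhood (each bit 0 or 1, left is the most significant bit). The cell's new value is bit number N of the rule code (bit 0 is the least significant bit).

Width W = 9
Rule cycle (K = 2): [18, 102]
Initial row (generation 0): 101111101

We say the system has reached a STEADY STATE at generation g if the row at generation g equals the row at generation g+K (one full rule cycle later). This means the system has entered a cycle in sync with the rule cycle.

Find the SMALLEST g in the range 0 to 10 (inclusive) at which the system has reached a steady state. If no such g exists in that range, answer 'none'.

Answer: 1

Derivation:
Gen 0: 101111101
Gen 1 (rule 18): 000000000
Gen 2 (rule 102): 000000000
Gen 3 (rule 18): 000000000
Gen 4 (rule 102): 000000000
Gen 5 (rule 18): 000000000
Gen 6 (rule 102): 000000000
Gen 7 (rule 18): 000000000
Gen 8 (rule 102): 000000000
Gen 9 (rule 18): 000000000
Gen 10 (rule 102): 000000000
Gen 11 (rule 18): 000000000
Gen 12 (rule 102): 000000000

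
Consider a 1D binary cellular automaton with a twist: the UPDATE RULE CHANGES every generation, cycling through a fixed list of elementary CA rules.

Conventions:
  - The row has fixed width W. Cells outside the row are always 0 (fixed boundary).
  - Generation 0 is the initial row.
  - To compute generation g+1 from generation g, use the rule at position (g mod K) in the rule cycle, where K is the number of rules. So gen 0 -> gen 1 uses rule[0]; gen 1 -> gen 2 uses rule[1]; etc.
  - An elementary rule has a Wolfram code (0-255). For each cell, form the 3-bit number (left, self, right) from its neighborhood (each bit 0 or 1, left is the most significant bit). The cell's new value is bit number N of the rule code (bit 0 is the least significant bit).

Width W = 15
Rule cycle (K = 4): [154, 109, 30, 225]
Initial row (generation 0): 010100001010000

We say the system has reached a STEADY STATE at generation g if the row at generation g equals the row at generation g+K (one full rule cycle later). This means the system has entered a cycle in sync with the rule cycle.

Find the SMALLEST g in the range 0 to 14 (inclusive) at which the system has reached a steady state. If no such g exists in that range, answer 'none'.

Answer: none

Derivation:
Gen 0: 010100001010000
Gen 1 (rule 154): 100010010001000
Gen 2 (rule 109): 101010010101011
Gen 3 (rule 30): 101011110101010
Gen 4 (rule 225): 010101111010100
Gen 5 (rule 154): 100001110000010
Gen 6 (rule 109): 101101010111010
Gen 7 (rule 30): 101001010100011
Gen 8 (rule 225): 010000101001001
Gen 9 (rule 154): 101001000110110
Gen 10 (rule 109): 111001010111110
Gen 11 (rule 30): 100111010100001
Gen 12 (rule 225): 000011101001100
Gen 13 (rule 154): 000111000111010
Gen 14 (rule 109): 110101010101110
Gen 15 (rule 30): 100101010101001
Gen 16 (rule 225): 000010101010000
Gen 17 (rule 154): 000100000001000
Gen 18 (rule 109): 110101111101011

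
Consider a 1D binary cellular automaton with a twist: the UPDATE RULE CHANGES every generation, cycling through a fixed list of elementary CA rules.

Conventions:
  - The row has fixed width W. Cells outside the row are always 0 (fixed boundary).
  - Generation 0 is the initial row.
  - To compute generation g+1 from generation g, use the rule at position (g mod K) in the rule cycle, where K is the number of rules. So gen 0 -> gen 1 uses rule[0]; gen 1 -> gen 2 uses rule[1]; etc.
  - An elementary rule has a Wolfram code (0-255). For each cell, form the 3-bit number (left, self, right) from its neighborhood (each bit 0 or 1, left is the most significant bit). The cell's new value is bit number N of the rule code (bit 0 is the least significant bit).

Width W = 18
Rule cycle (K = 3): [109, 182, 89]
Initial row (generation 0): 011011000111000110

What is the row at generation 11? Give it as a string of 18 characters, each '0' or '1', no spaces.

Answer: 111101110111011011

Derivation:
Gen 0: 011011000111000110
Gen 1 (rule 109): 011111010101010110
Gen 2 (rule 182): 101110111111111001
Gen 3 (rule 89): 001010100000001100
Gen 4 (rule 109): 101111101111101101
Gen 5 (rule 182): 110111010111010011
Gen 6 (rule 89): 110101000101001011
Gen 7 (rule 109): 111111010111001111
Gen 8 (rule 182): 011110111010110110
Gen 9 (rule 89): 010010101000110111
Gen 10 (rule 109): 010011111010111101
Gen 11 (rule 182): 111101110111011011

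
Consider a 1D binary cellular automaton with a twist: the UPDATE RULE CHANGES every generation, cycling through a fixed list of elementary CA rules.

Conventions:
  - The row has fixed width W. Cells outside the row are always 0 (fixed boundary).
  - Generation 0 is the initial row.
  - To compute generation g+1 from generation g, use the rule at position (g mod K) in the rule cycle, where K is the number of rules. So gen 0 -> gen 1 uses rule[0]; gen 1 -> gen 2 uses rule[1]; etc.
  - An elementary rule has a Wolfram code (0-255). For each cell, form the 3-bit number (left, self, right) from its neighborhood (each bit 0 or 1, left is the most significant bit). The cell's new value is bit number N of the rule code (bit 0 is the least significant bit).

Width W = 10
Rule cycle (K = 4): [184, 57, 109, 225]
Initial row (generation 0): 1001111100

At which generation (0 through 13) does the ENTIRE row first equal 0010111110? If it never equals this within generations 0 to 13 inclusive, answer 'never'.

Answer: 12

Derivation:
Gen 0: 1001111100
Gen 1 (rule 184): 0101111010
Gen 2 (rule 57): 0011000101
Gen 3 (rule 109): 1011010111
Gen 4 (rule 225): 0101101011
Gen 5 (rule 184): 0011010110
Gen 6 (rule 57): 1010101101
Gen 7 (rule 109): 1111111111
Gen 8 (rule 225): 0111111111
Gen 9 (rule 184): 0111111110
Gen 10 (rule 57): 0100000001
Gen 11 (rule 109): 0101111101
Gen 12 (rule 225): 0010111110
Gen 13 (rule 184): 0001111101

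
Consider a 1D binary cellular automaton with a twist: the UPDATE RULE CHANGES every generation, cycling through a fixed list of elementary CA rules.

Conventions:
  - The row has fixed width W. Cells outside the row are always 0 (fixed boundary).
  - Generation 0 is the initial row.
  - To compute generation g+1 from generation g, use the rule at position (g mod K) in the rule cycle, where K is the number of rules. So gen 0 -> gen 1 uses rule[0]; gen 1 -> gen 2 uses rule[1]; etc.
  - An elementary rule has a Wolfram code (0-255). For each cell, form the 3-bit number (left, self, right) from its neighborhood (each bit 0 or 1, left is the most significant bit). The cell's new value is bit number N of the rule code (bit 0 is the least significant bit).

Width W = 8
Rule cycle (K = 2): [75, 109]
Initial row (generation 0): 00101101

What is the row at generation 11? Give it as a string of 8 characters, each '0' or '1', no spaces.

Answer: 10101001

Derivation:
Gen 0: 00101101
Gen 1 (rule 75): 11001100
Gen 2 (rule 109): 11001101
Gen 3 (rule 75): 11011100
Gen 4 (rule 109): 11110101
Gen 5 (rule 75): 10010000
Gen 6 (rule 109): 10010111
Gen 7 (rule 75): 00100101
Gen 8 (rule 109): 10100111
Gen 9 (rule 75): 00001101
Gen 10 (rule 109): 11101111
Gen 11 (rule 75): 10101001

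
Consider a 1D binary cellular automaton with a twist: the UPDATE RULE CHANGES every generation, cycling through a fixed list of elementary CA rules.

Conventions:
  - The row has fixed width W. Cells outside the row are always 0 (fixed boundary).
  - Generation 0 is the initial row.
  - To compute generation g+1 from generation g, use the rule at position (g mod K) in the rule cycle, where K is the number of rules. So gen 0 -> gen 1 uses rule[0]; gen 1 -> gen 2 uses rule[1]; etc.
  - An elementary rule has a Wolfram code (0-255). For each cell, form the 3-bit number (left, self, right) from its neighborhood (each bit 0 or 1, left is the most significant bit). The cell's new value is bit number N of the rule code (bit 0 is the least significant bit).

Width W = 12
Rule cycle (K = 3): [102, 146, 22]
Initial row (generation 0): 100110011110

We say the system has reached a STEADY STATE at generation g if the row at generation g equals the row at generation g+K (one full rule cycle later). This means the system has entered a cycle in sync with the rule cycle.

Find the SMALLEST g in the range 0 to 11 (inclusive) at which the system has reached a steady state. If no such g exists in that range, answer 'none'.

Gen 0: 100110011110
Gen 1 (rule 102): 101010100010
Gen 2 (rule 146): 000000010101
Gen 3 (rule 22): 000000110101
Gen 4 (rule 102): 000001011111
Gen 5 (rule 146): 000010001110
Gen 6 (rule 22): 000111010001
Gen 7 (rule 102): 001001110011
Gen 8 (rule 146): 010110101100
Gen 9 (rule 22): 110000100010
Gen 10 (rule 102): 010001100110
Gen 11 (rule 146): 101010011001
Gen 12 (rule 22): 101011100111
Gen 13 (rule 102): 111100101001
Gen 14 (rule 146): 011011000110

Answer: none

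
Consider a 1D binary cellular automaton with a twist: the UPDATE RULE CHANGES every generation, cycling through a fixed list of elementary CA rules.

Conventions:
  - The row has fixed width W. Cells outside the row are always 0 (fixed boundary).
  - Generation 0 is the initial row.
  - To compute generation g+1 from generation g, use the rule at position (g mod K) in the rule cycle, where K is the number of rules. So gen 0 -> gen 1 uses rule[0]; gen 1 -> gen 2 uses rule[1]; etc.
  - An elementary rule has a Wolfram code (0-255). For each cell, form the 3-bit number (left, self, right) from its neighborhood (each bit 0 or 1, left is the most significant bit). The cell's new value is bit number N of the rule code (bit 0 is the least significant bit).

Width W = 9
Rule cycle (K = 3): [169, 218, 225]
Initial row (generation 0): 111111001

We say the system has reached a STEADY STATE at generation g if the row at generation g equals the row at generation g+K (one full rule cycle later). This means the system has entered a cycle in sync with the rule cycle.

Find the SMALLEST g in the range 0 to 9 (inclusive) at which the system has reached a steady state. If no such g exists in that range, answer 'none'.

Answer: 3

Derivation:
Gen 0: 111111001
Gen 1 (rule 169): 111110000
Gen 2 (rule 218): 111111000
Gen 3 (rule 225): 011111011
Gen 4 (rule 169): 011110110
Gen 5 (rule 218): 111110111
Gen 6 (rule 225): 011111011
Gen 7 (rule 169): 011110110
Gen 8 (rule 218): 111110111
Gen 9 (rule 225): 011111011
Gen 10 (rule 169): 011110110
Gen 11 (rule 218): 111110111
Gen 12 (rule 225): 011111011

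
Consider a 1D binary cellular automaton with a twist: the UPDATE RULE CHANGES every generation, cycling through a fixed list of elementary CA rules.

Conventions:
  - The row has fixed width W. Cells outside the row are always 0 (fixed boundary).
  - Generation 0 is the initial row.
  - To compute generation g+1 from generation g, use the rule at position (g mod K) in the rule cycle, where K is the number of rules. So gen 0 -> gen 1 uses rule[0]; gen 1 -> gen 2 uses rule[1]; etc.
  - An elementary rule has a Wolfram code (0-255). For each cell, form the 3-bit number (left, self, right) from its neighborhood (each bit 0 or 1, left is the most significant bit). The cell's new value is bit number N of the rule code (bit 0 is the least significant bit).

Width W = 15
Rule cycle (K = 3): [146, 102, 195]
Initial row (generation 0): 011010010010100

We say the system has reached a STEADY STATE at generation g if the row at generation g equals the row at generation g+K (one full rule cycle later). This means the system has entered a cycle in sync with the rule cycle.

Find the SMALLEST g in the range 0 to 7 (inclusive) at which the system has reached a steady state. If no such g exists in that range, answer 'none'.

Answer: none

Derivation:
Gen 0: 011010010010100
Gen 1 (rule 146): 100001101100010
Gen 2 (rule 102): 100010110100110
Gen 3 (rule 195): 001100010001010
Gen 4 (rule 146): 010010101010001
Gen 5 (rule 102): 110111111110011
Gen 6 (rule 195): 010011111110101
Gen 7 (rule 146): 101101111100000
Gen 8 (rule 102): 110110000100000
Gen 9 (rule 195): 010010111001111
Gen 10 (rule 146): 101100010110110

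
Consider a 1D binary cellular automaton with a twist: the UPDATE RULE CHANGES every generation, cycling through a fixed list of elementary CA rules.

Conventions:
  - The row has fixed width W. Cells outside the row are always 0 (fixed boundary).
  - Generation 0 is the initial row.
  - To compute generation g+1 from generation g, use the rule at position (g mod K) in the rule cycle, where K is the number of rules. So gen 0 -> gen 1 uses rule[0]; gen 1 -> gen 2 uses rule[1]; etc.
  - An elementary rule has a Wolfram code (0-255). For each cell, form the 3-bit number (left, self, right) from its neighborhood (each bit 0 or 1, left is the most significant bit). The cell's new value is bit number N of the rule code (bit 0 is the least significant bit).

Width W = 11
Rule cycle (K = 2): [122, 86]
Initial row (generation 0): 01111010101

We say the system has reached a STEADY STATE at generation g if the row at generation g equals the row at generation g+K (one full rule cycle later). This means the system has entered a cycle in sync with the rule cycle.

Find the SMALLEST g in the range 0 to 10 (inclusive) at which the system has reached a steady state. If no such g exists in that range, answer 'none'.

Answer: none

Derivation:
Gen 0: 01111010101
Gen 1 (rule 122): 11001101010
Gen 2 (rule 86): 01110101011
Gen 3 (rule 122): 11011010111
Gen 4 (rule 86): 01001010001
Gen 5 (rule 122): 10110101010
Gen 6 (rule 86): 10010101011
Gen 7 (rule 122): 01101010111
Gen 8 (rule 86): 10101010001
Gen 9 (rule 122): 01010101010
Gen 10 (rule 86): 11010101011
Gen 11 (rule 122): 11101010111
Gen 12 (rule 86): 00101010001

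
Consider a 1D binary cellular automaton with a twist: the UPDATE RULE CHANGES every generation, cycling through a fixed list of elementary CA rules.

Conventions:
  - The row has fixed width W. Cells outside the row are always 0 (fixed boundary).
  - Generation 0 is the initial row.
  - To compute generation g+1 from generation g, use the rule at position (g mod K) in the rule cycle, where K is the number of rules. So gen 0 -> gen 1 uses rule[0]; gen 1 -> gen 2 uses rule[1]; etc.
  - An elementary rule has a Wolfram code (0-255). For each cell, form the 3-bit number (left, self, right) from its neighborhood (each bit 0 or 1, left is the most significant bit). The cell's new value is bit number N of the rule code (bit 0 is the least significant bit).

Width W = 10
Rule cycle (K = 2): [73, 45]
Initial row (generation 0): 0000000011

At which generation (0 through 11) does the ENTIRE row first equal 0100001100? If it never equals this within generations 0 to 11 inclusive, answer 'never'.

Gen 0: 0000000011
Gen 1 (rule 73): 1111111011
Gen 2 (rule 45): 1000000110
Gen 3 (rule 73): 0011110110
Gen 4 (rule 45): 1010001100
Gen 5 (rule 73): 0000101101
Gen 6 (rule 45): 1110111011
Gen 7 (rule 73): 1010101011
Gen 8 (rule 45): 1111111110
Gen 9 (rule 73): 1000000010
Gen 10 (rule 45): 1011111010
Gen 11 (rule 73): 0010001000

Answer: never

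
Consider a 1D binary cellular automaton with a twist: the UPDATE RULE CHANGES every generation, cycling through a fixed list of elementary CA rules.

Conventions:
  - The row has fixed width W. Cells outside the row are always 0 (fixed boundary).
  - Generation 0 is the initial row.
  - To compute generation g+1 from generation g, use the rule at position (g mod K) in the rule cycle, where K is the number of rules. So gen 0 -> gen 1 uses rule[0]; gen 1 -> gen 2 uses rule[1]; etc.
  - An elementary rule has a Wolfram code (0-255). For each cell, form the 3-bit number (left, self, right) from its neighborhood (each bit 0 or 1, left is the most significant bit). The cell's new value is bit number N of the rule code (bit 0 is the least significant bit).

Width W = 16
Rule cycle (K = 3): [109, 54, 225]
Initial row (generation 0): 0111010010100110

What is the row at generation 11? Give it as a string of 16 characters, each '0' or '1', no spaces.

Gen 0: 0111010010100110
Gen 1 (rule 109): 0101110011100110
Gen 2 (rule 54): 1110001100011001
Gen 3 (rule 225): 0110100101001000
Gen 4 (rule 109): 0111100111001011
Gen 5 (rule 54): 1000011000111100
Gen 6 (rule 225): 0011001010011101
Gen 7 (rule 109): 1011001110010111
Gen 8 (rule 54): 1100110001111000
Gen 9 (rule 225): 0100010100111011
Gen 10 (rule 109): 0101011100101111
Gen 11 (rule 54): 1111100011110000

Answer: 1111100011110000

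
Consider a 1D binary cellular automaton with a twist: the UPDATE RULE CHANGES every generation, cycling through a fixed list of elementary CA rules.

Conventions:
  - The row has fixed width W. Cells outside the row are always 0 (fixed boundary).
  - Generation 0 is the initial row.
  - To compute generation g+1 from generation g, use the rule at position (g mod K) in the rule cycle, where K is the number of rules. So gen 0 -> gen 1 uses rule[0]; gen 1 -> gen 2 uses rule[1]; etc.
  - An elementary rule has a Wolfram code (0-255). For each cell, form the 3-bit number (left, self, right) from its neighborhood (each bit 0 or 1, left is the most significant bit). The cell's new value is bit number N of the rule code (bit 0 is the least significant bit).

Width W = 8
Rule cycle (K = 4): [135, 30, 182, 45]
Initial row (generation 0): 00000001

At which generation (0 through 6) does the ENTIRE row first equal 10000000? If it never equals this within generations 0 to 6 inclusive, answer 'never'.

Answer: 2

Derivation:
Gen 0: 00000001
Gen 1 (rule 135): 11111111
Gen 2 (rule 30): 10000000
Gen 3 (rule 182): 11000000
Gen 4 (rule 45): 10011111
Gen 5 (rule 135): 10101110
Gen 6 (rule 30): 10101001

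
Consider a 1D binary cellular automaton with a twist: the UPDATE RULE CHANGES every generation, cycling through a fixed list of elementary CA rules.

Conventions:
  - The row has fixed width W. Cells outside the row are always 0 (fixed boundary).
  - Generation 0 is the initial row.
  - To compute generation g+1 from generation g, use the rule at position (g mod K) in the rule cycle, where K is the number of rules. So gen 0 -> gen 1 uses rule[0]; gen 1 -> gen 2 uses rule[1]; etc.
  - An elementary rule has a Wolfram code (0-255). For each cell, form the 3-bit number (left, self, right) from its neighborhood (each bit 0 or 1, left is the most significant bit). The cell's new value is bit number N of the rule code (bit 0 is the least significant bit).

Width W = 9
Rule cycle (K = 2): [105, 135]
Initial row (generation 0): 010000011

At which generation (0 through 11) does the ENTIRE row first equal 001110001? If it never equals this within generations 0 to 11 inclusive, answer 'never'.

Gen 0: 010000011
Gen 1 (rule 105): 000111011
Gen 2 (rule 135): 111010000
Gen 3 (rule 105): 101100111
Gen 4 (rule 135): 100001010
Gen 5 (rule 105): 001100100
Gen 6 (rule 135): 110001101
Gen 7 (rule 105): 110101110
Gen 8 (rule 135): 000100100
Gen 9 (rule 105): 110000001
Gen 10 (rule 135): 000111111
Gen 11 (rule 105): 110100001

Answer: never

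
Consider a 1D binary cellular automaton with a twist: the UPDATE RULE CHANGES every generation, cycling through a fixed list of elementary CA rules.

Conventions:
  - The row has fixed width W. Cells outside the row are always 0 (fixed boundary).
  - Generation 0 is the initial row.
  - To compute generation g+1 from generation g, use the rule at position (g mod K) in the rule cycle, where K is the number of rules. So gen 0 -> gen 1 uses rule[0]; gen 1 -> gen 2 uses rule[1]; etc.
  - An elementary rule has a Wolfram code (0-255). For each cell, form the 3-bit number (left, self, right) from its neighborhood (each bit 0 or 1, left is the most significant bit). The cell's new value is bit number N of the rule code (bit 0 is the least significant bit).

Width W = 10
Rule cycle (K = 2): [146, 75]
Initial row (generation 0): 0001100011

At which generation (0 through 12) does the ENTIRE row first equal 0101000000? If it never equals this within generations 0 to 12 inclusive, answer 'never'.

Gen 0: 0001100011
Gen 1 (rule 146): 0010010100
Gen 2 (rule 75): 1100100001
Gen 3 (rule 146): 0011010010
Gen 4 (rule 75): 1111000100
Gen 5 (rule 146): 0110101010
Gen 6 (rule 75): 1110000000
Gen 7 (rule 146): 0101000000
Gen 8 (rule 75): 1000011111
Gen 9 (rule 146): 0100101110
Gen 10 (rule 75): 1001001010
Gen 11 (rule 146): 0110110001
Gen 12 (rule 75): 1110110110

Answer: 7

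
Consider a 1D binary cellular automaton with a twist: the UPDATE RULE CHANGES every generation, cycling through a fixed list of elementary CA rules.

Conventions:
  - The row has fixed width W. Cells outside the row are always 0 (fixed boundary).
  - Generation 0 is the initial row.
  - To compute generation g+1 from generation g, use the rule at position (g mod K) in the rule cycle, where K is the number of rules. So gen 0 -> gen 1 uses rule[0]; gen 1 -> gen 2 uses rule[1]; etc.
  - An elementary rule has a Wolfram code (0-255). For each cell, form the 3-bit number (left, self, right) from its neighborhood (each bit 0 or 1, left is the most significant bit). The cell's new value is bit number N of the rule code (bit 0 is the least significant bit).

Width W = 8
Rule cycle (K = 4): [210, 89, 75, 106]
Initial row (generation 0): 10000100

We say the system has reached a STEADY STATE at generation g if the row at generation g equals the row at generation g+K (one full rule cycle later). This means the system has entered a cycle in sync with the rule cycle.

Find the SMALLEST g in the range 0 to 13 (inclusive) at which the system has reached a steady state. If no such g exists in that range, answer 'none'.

Gen 0: 10000100
Gen 1 (rule 210): 01001010
Gen 2 (rule 89): 00100001
Gen 3 (rule 75): 11001110
Gen 4 (rule 106): 11011010
Gen 5 (rule 210): 01001001
Gen 6 (rule 89): 00100100
Gen 7 (rule 75): 11001001
Gen 8 (rule 106): 11010010
Gen 9 (rule 210): 01001101
Gen 10 (rule 89): 00101100
Gen 11 (rule 75): 11001101
Gen 12 (rule 106): 11011110
Gen 13 (rule 210): 01001111
Gen 14 (rule 89): 00101001
Gen 15 (rule 75): 11000010
Gen 16 (rule 106): 11000100
Gen 17 (rule 210): 01101010

Answer: none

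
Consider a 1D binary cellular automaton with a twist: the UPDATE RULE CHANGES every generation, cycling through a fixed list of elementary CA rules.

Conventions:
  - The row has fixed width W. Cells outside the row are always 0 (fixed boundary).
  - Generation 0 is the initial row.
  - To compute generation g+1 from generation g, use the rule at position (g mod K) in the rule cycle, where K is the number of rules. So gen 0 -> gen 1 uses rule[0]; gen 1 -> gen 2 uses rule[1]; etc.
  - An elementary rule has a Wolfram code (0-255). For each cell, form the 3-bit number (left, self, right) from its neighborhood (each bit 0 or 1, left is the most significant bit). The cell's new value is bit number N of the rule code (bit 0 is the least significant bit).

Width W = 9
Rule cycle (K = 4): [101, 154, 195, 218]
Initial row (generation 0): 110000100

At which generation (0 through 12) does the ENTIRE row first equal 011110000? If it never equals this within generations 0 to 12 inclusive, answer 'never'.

Gen 0: 110000100
Gen 1 (rule 101): 010110101
Gen 2 (rule 154): 100100000
Gen 3 (rule 195): 001001111
Gen 4 (rule 218): 010111111
Gen 5 (rule 101): 011000001
Gen 6 (rule 154): 110100010
Gen 7 (rule 195): 010001100
Gen 8 (rule 218): 101011110
Gen 9 (rule 101): 111100010
Gen 10 (rule 154): 111010101
Gen 11 (rule 195): 011000000
Gen 12 (rule 218): 111100000

Answer: never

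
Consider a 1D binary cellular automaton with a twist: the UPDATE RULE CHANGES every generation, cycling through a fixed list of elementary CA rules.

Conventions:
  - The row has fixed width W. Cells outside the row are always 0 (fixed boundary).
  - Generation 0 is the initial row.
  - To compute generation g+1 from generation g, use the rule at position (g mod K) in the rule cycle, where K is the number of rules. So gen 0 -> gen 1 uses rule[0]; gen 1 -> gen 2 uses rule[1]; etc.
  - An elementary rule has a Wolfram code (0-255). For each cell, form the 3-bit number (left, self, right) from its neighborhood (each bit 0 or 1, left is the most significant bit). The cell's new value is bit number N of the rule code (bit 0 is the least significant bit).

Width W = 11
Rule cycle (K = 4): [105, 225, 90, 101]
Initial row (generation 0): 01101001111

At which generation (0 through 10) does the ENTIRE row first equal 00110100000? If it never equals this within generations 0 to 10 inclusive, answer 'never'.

Answer: 2

Derivation:
Gen 0: 01101001111
Gen 1 (rule 105): 01110001001
Gen 2 (rule 225): 00110100000
Gen 3 (rule 90): 01110010000
Gen 4 (rule 101): 00010010111
Gen 5 (rule 105): 11000001101
Gen 6 (rule 225): 01011100110
Gen 7 (rule 90): 10010111111
Gen 8 (rule 101): 10011000001
Gen 9 (rule 105): 00011011100
Gen 10 (rule 225): 11001101101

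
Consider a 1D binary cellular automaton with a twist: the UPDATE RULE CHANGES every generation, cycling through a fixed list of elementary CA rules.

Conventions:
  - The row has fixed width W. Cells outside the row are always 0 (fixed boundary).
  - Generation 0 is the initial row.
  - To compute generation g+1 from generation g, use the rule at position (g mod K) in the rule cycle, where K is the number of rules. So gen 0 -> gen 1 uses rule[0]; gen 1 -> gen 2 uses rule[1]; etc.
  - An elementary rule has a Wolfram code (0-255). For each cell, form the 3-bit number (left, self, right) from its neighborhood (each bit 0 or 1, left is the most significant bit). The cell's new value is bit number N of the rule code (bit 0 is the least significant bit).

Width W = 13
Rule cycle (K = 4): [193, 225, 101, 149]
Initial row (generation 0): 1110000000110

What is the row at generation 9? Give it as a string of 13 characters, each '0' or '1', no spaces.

Gen 0: 1110000000110
Gen 1 (rule 193): 0110111110010
Gen 2 (rule 225): 0011011110000
Gen 3 (rule 101): 1001100010111
Gen 4 (rule 149): 1100011010010
Gen 5 (rule 193): 0101001000000
Gen 6 (rule 225): 0010000011111
Gen 7 (rule 101): 1010111000001
Gen 8 (rule 149): 1010010111101
Gen 9 (rule 193): 0000000011100

Answer: 0000000011100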